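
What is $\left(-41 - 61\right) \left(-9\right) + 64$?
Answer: $982$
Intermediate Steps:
$\left(-41 - 61\right) \left(-9\right) + 64 = \left(-102\right) \left(-9\right) + 64 = 918 + 64 = 982$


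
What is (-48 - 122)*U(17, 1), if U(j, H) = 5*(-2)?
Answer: 1700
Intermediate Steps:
U(j, H) = -10
(-48 - 122)*U(17, 1) = (-48 - 122)*(-10) = -170*(-10) = 1700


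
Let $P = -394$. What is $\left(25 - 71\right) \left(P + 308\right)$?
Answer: $3956$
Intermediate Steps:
$\left(25 - 71\right) \left(P + 308\right) = \left(25 - 71\right) \left(-394 + 308\right) = \left(-46\right) \left(-86\right) = 3956$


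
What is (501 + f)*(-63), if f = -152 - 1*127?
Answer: -13986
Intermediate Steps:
f = -279 (f = -152 - 127 = -279)
(501 + f)*(-63) = (501 - 279)*(-63) = 222*(-63) = -13986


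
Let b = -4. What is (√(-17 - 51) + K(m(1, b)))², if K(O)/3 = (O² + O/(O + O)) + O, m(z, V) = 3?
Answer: 5353/4 + 150*I*√17 ≈ 1338.3 + 618.47*I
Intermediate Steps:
K(O) = 3/2 + 3*O + 3*O² (K(O) = 3*((O² + O/(O + O)) + O) = 3*((O² + O/((2*O))) + O) = 3*((O² + (1/(2*O))*O) + O) = 3*((O² + ½) + O) = 3*((½ + O²) + O) = 3*(½ + O + O²) = 3/2 + 3*O + 3*O²)
(√(-17 - 51) + K(m(1, b)))² = (√(-17 - 51) + (3/2 + 3*3 + 3*3²))² = (√(-68) + (3/2 + 9 + 3*9))² = (2*I*√17 + (3/2 + 9 + 27))² = (2*I*√17 + 75/2)² = (75/2 + 2*I*√17)²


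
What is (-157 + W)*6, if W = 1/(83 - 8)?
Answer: -23548/25 ≈ -941.92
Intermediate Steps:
W = 1/75 ≈ 0.013333
(-157 + W)*6 = (-157 + 1/75)*6 = -11774/75*6 = -23548/25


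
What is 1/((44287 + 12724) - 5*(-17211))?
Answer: 1/143066 ≈ 6.9898e-6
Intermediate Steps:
1/((44287 + 12724) - 5*(-17211)) = 1/(57011 + 86055) = 1/143066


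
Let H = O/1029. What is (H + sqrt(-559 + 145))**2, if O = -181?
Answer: (181 - 3087*I*sqrt(46))**2/1058841 ≈ -413.97 - 7.158*I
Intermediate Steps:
H = -181/1029 ≈ -0.17590
(H + sqrt(-559 + 145))**2 = (-181/1029 + sqrt(-559 + 145))**2 = (-181/1029 + sqrt(-414))**2 = (-181/1029 + 3*I*sqrt(46))**2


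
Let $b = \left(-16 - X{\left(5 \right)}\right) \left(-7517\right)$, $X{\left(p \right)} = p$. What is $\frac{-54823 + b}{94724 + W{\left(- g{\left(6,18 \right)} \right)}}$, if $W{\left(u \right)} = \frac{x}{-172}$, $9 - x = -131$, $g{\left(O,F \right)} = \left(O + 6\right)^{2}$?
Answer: $\frac{4430462}{4073097} \approx 1.0877$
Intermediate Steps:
$g{\left(O,F \right)} = \left(6 + O\right)^{2}$
$x = 140$ ($x = 9 - -131 = 9 + 131 = 140$)
$W{\left(u \right)} = - \frac{35}{43}$ ($W{\left(u \right)} = \frac{140}{-172} = 140 \left(- \frac{1}{172}\right) = - \frac{35}{43}$)
$b = 157857$ ($b = \left(-16 - 5\right) \left(-7517\right) = \left(-21\right) \left(-7517\right) = 157857$)
$\frac{-54823 + b}{94724 + W{\left(- g{\left(6,18 \right)} \right)}} = \frac{-54823 + 157857}{94724 - \frac{35}{43}} = \frac{103034}{\frac{4073097}{43}} = 103034 \cdot \frac{43}{4073097} = \frac{4430462}{4073097}$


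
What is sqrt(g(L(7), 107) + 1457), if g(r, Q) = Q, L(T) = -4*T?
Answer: 2*sqrt(391) ≈ 39.547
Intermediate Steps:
sqrt(g(L(7), 107) + 1457) = sqrt(107 + 1457) = sqrt(1564) = 2*sqrt(391)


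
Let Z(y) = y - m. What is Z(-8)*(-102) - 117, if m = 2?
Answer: 903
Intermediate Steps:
Z(y) = -2 + y (Z(y) = y - 1*2 = y - 2 = -2 + y)
Z(-8)*(-102) - 117 = (-2 - 8)*(-102) - 117 = -10*(-102) - 117 = 1020 - 117 = 903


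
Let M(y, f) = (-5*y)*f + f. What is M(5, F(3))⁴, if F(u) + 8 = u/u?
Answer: 796594176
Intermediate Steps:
F(u) = -7 (F(u) = -8 + u/u = -8 + 1 = -7)
M(y, f) = f - 5*f*y (M(y, f) = -5*f*y + f = f - 5*f*y)
M(5, F(3))⁴ = (-7*(1 - 5*5))⁴ = (-7*(1 - 25))⁴ = (-7*(-24))⁴ = 168⁴ = 796594176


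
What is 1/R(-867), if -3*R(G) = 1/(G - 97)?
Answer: 2892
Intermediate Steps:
R(G) = -1/(3*(-97 + G)) (R(G) = -1/(3*(G - 97)) = -1/(3*(-97 + G)))
1/R(-867) = 1/(-1/(-291 + 3*(-867))) = 1/(-1/(-291 - 2601)) = 1/(-1/(-2892)) = 1/(-1*(-1/2892)) = 1/(1/2892) = 2892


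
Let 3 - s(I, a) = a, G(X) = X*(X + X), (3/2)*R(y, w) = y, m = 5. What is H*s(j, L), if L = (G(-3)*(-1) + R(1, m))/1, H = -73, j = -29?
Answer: -4453/3 ≈ -1484.3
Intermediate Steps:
R(y, w) = 2*y/3
G(X) = 2*X² (G(X) = X*(2*X) = 2*X²)
L = -52/3 (L = ((2*(-3)²)*(-1) + (⅔)*1)/1 = ((2*9)*(-1) + ⅔)*1 = (18*(-1) + ⅔)*1 = (-18 + ⅔)*1 = -52/3*1 = -52/3 ≈ -17.333)
s(I, a) = 3 - a
H*s(j, L) = -73*(3 - 1*(-52/3)) = -73*(3 + 52/3) = -73*61/3 = -4453/3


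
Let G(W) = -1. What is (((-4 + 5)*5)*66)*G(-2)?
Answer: -330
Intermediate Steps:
(((-4 + 5)*5)*66)*G(-2) = (((-4 + 5)*5)*66)*(-1) = ((1*5)*66)*(-1) = (5*66)*(-1) = 330*(-1) = -330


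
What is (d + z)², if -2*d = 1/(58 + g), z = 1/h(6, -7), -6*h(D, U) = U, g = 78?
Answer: 2640625/3625216 ≈ 0.72840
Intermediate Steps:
h(D, U) = -U/6
z = 6/7 (z = 1/(-⅙*(-7)) = 1/(7/6) = 6/7 ≈ 0.85714)
d = -1/272 (d = -1/(2*(58 + 78)) = -½/136 = -½*1/136 = -1/272 ≈ -0.0036765)
(d + z)² = (-1/272 + 6/7)² = (1625/1904)² = 2640625/3625216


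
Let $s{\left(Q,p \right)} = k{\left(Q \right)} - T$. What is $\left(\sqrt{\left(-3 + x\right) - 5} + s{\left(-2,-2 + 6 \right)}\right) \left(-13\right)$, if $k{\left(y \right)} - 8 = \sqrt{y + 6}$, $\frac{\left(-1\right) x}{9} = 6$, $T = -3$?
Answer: $-169 - 13 i \sqrt{62} \approx -169.0 - 102.36 i$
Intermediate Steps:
$x = -54$ ($x = \left(-9\right) 6 = -54$)
$k{\left(y \right)} = 8 + \sqrt{6 + y}$ ($k{\left(y \right)} = 8 + \sqrt{y + 6} = 8 + \sqrt{6 + y}$)
$s{\left(Q,p \right)} = 11 + \sqrt{6 + Q}$ ($s{\left(Q,p \right)} = \left(8 + \sqrt{6 + Q}\right) - -3 = \left(8 + \sqrt{6 + Q}\right) + 3 = 11 + \sqrt{6 + Q}$)
$\left(\sqrt{\left(-3 + x\right) - 5} + s{\left(-2,-2 + 6 \right)}\right) \left(-13\right) = \left(\sqrt{\left(-3 - 54\right) - 5} + \left(11 + \sqrt{6 - 2}\right)\right) \left(-13\right) = \left(\sqrt{-57 - 5} + \left(11 + \sqrt{4}\right)\right) \left(-13\right) = \left(\sqrt{-62} + \left(11 + 2\right)\right) \left(-13\right) = \left(i \sqrt{62} + 13\right) \left(-13\right) = \left(13 + i \sqrt{62}\right) \left(-13\right) = -169 - 13 i \sqrt{62}$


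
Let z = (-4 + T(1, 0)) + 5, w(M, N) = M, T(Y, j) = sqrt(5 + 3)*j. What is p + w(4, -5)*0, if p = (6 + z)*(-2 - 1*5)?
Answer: -49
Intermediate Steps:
T(Y, j) = 2*j*sqrt(2) (T(Y, j) = sqrt(8)*j = (2*sqrt(2))*j = 2*j*sqrt(2))
z = 1 (z = (-4 + 2*0*sqrt(2)) + 5 = (-4 + 0) + 5 = -4 + 5 = 1)
p = -49 (p = (6 + 1)*(-2 - 1*5) = 7*(-2 - 5) = 7*(-7) = -49)
p + w(4, -5)*0 = -49 + 4*0 = -49 + 0 = -49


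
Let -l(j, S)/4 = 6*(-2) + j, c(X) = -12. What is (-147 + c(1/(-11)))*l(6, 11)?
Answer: -3816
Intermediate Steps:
l(j, S) = 48 - 4*j (l(j, S) = -4*(6*(-2) + j) = -4*(-12 + j) = 48 - 4*j)
(-147 + c(1/(-11)))*l(6, 11) = (-147 - 12)*(48 - 4*6) = -159*(48 - 24) = -159*24 = -3816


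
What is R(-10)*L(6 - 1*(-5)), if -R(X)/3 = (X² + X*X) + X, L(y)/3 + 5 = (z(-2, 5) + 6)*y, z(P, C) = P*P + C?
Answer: -273600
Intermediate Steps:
z(P, C) = C + P² (z(P, C) = P² + C = C + P²)
L(y) = -15 + 45*y (L(y) = -15 + 3*(((5 + (-2)²) + 6)*y) = -15 + 3*(((5 + 4) + 6)*y) = -15 + 3*((9 + 6)*y) = -15 + 3*(15*y) = -15 + 45*y)
R(X) = -6*X² - 3*X (R(X) = -3*((X² + X*X) + X) = -3*((X² + X²) + X) = -3*(2*X² + X) = -3*(X + 2*X²) = -6*X² - 3*X)
R(-10)*L(6 - 1*(-5)) = (-3*(-10)*(1 + 2*(-10)))*(-15 + 45*(6 - 1*(-5))) = (-3*(-10)*(1 - 20))*(-15 + 45*(6 + 5)) = (-3*(-10)*(-19))*(-15 + 45*11) = -570*(-15 + 495) = -570*480 = -273600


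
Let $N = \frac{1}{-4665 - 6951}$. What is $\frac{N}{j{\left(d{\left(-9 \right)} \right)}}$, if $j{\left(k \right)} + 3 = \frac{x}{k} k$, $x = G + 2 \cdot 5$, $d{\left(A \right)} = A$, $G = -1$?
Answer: $- \frac{1}{69696} \approx -1.4348 \cdot 10^{-5}$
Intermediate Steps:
$x = 9$ ($x = -1 + 2 \cdot 5 = -1 + 10 = 9$)
$N = - \frac{1}{11616}$ ($N = \frac{1}{-11616} = - \frac{1}{11616} \approx -8.6088 \cdot 10^{-5}$)
$j{\left(k \right)} = 6$ ($j{\left(k \right)} = -3 + \frac{9}{k} k = -3 + 9 = 6$)
$\frac{N}{j{\left(d{\left(-9 \right)} \right)}} = - \frac{1}{11616 \cdot 6} = \left(- \frac{1}{11616}\right) \frac{1}{6} = - \frac{1}{69696}$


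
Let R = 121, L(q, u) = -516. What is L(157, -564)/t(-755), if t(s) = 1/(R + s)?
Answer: 327144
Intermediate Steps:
t(s) = 1/(121 + s)
L(157, -564)/t(-755) = -516/(1/(121 - 755)) = -516/(1/(-634)) = -516/(-1/634) = -516*(-634) = 327144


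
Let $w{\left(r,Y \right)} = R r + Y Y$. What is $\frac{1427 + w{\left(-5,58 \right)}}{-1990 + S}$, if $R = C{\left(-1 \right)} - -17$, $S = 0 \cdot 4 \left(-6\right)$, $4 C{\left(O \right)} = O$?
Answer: $- \frac{18829}{7960} \approx -2.3655$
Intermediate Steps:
$C{\left(O \right)} = \frac{O}{4}$
$S = 0$ ($S = 0 \left(-6\right) = 0$)
$R = \frac{67}{4}$ ($R = \frac{1}{4} \left(-1\right) - -17 = - \frac{1}{4} + 17 = \frac{67}{4} \approx 16.75$)
$w{\left(r,Y \right)} = Y^{2} + \frac{67 r}{4}$ ($w{\left(r,Y \right)} = \frac{67 r}{4} + Y Y = \frac{67 r}{4} + Y^{2} = Y^{2} + \frac{67 r}{4}$)
$\frac{1427 + w{\left(-5,58 \right)}}{-1990 + S} = \frac{1427 + \left(58^{2} + \frac{67}{4} \left(-5\right)\right)}{-1990 + 0} = \frac{1427 + \left(3364 - \frac{335}{4}\right)}{-1990} = \left(1427 + \frac{13121}{4}\right) \left(- \frac{1}{1990}\right) = \frac{18829}{4} \left(- \frac{1}{1990}\right) = - \frac{18829}{7960}$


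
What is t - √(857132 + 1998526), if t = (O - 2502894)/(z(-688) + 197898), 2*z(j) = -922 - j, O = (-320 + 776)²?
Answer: -764986/65927 - √2855658 ≈ -1701.5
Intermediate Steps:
O = 207936 (O = 456² = 207936)
z(j) = -461 - j/2 (z(j) = (-922 - j)/2 = -461 - j/2)
t = -764986/65927 (t = (207936 - 2502894)/((-461 - ½*(-688)) + 197898) = -2294958/((-461 + 344) + 197898) = -2294958/(-117 + 197898) = -2294958/197781 = -2294958*1/197781 = -764986/65927 ≈ -11.604)
t - √(857132 + 1998526) = -764986/65927 - √(857132 + 1998526) = -764986/65927 - √2855658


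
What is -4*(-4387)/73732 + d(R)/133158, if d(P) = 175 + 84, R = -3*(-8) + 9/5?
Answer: 588938293/2454501414 ≈ 0.23994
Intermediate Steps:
R = 129/5 (R = 24 + 9*(⅕) = 24 + 9/5 = 129/5 ≈ 25.800)
d(P) = 259
-4*(-4387)/73732 + d(R)/133158 = -4*(-4387)/73732 + 259/133158 = 17548*(1/73732) + 259*(1/133158) = 4387/18433 + 259/133158 = 588938293/2454501414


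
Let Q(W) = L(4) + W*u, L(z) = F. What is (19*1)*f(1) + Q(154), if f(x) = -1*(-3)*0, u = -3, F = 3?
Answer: -459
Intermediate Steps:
L(z) = 3
f(x) = 0 (f(x) = 3*0 = 0)
Q(W) = 3 - 3*W (Q(W) = 3 + W*(-3) = 3 - 3*W)
(19*1)*f(1) + Q(154) = (19*1)*0 + (3 - 3*154) = 19*0 + (3 - 462) = 0 - 459 = -459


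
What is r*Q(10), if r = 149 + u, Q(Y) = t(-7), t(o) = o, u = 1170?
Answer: -9233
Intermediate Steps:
Q(Y) = -7
r = 1319 (r = 149 + 1170 = 1319)
r*Q(10) = 1319*(-7) = -9233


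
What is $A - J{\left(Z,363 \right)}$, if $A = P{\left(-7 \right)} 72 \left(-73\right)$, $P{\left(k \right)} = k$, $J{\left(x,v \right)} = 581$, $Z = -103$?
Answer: $36211$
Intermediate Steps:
$A = 36792$ ($A = \left(-7\right) 72 \left(-73\right) = \left(-504\right) \left(-73\right) = 36792$)
$A - J{\left(Z,363 \right)} = 36792 - 581 = 36211$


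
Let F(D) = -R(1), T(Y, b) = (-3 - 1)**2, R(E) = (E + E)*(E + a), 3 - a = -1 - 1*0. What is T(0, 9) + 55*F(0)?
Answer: -534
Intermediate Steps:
a = 4 (a = 3 - (-1 - 1*0) = 3 - (-1 + 0) = 3 - 1*(-1) = 3 + 1 = 4)
R(E) = 2*E*(4 + E) (R(E) = (E + E)*(E + 4) = (2*E)*(4 + E) = 2*E*(4 + E))
T(Y, b) = 16 (T(Y, b) = (-4)**2 = 16)
F(D) = -10 (F(D) = -2*(4 + 1) = -2*5 = -1*10 = -10)
T(0, 9) + 55*F(0) = 16 + 55*(-10) = 16 - 550 = -534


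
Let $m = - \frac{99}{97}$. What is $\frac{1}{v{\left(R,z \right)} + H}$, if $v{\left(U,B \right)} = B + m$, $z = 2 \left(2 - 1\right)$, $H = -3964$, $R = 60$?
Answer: $- \frac{97}{384413} \approx -0.00025233$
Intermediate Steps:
$z = 2$ ($z = 2 \cdot 1 = 2$)
$m = - \frac{99}{97} \approx -1.0206$
$v{\left(U,B \right)} = - \frac{99}{97} + B$ ($v{\left(U,B \right)} = B - \frac{99}{97} = - \frac{99}{97} + B$)
$\frac{1}{v{\left(R,z \right)} + H} = \frac{1}{\left(- \frac{99}{97} + 2\right) - 3964} = \frac{1}{\frac{95}{97} - 3964} = \frac{1}{- \frac{384413}{97}} = - \frac{97}{384413}$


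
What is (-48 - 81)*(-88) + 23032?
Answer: 34384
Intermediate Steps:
(-48 - 81)*(-88) + 23032 = -129*(-88) + 23032 = 11352 + 23032 = 34384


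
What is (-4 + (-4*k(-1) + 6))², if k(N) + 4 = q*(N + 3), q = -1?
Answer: 676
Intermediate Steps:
k(N) = -7 - N (k(N) = -4 - (N + 3) = -4 - (3 + N) = -4 + (-3 - N) = -7 - N)
(-4 + (-4*k(-1) + 6))² = (-4 + (-4*(-7 - 1*(-1)) + 6))² = (-4 + (-4*(-7 + 1) + 6))² = (-4 + (-4*(-6) + 6))² = (-4 + (24 + 6))² = (-4 + 30)² = 26² = 676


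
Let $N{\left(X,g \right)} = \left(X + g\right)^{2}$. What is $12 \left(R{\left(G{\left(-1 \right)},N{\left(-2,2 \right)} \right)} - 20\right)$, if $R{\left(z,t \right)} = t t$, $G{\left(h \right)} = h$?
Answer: $-240$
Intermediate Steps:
$R{\left(z,t \right)} = t^{2}$
$12 \left(R{\left(G{\left(-1 \right)},N{\left(-2,2 \right)} \right)} - 20\right) = 12 \left(\left(\left(-2 + 2\right)^{2}\right)^{2} - 20\right) = 12 \left(\left(0^{2}\right)^{2} - 20\right) = 12 \left(0^{2} - 20\right) = 12 \left(0 - 20\right) = 12 \left(-20\right) = -240$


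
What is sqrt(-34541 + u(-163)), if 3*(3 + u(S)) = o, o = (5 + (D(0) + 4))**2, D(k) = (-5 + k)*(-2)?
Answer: I*sqrt(309813)/3 ≈ 185.54*I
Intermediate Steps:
D(k) = 10 - 2*k
o = 361 (o = (5 + ((10 - 2*0) + 4))**2 = (5 + ((10 + 0) + 4))**2 = (5 + (10 + 4))**2 = (5 + 14)**2 = 19**2 = 361)
u(S) = 352/3 (u(S) = -3 + (1/3)*361 = -3 + 361/3 = 352/3)
sqrt(-34541 + u(-163)) = sqrt(-34541 + 352/3) = sqrt(-103271/3) = I*sqrt(309813)/3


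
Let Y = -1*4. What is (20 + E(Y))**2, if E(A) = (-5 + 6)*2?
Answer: 484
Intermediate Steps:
Y = -4
E(A) = 2 (E(A) = 1*2 = 2)
(20 + E(Y))**2 = (20 + 2)**2 = 22**2 = 484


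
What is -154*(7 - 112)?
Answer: 16170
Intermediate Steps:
-154*(7 - 112) = -154*(-105) = 16170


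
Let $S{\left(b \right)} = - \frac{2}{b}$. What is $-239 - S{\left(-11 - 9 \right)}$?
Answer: $- \frac{2391}{10} \approx -239.1$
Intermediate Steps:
$-239 - S{\left(-11 - 9 \right)} = -239 - - \frac{2}{-11 - 9} = -239 - - \frac{2}{-20} = -239 - \left(-2\right) \left(- \frac{1}{20}\right) = -239 - \frac{1}{10} = - \frac{2391}{10}$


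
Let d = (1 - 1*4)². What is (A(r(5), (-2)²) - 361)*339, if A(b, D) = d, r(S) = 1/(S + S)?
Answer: -119328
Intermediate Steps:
r(S) = 1/(2*S)
d = 9 (d = (1 - 4)² = (-3)² = 9)
A(b, D) = 9
(A(r(5), (-2)²) - 361)*339 = (9 - 361)*339 = -352*339 = -119328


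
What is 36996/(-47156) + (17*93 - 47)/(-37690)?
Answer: -183339568/222163705 ≈ -0.82524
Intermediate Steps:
36996/(-47156) + (17*93 - 47)/(-37690) = 36996*(-1/47156) + (1581 - 47)*(-1/37690) = -9249/11789 + 1534*(-1/37690) = -9249/11789 - 767/18845 = -183339568/222163705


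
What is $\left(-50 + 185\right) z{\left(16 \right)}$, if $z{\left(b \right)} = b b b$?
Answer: $552960$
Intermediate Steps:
$z{\left(b \right)} = b^{3}$ ($z{\left(b \right)} = b^{2} b = b^{3}$)
$\left(-50 + 185\right) z{\left(16 \right)} = \left(-50 + 185\right) 16^{3} = 135 \cdot 4096 = 552960$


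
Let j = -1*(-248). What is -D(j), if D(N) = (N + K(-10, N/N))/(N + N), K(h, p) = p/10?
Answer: -2481/4960 ≈ -0.50020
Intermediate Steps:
j = 248
K(h, p) = p/10 (K(h, p) = p*(⅒) = p/10)
D(N) = (⅒ + N)/(2*N) (D(N) = (N + (N/N)/10)/(N + N) = (N + (⅒)*1)/((2*N)) = (N + ⅒)*(1/(2*N)) = (⅒ + N)*(1/(2*N)) = (⅒ + N)/(2*N))
-D(j) = -(1 + 10*248)/(20*248) = -(1 + 2480)/(20*248) = -2481/(20*248) = -1*2481/4960 = -2481/4960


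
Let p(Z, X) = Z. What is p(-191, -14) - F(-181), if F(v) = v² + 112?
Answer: -33064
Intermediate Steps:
F(v) = 112 + v²
p(-191, -14) - F(-181) = -191 - (112 + (-181)²) = -191 - (112 + 32761) = -191 - 1*32873 = -191 - 32873 = -33064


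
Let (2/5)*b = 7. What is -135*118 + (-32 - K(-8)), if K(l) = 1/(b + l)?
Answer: -303280/19 ≈ -15962.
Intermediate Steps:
b = 35/2 (b = (5/2)*7 = 35/2 ≈ 17.500)
K(l) = 1/(35/2 + l)
-135*118 + (-32 - K(-8)) = -135*118 + (-32 - 2/(35 + 2*(-8))) = -15930 + (-32 - 2/(35 - 16)) = -15930 + (-32 - 2/19) = -15930 - 610/19 = -303280/19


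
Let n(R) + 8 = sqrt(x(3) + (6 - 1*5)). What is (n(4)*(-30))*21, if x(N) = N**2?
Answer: 5040 - 630*sqrt(10) ≈ 3047.8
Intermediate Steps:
n(R) = -8 + sqrt(10) (n(R) = -8 + sqrt(3**2 + (6 - 1*5)) = -8 + sqrt(9 + (6 - 5)) = -8 + sqrt(9 + 1) = -8 + sqrt(10))
(n(4)*(-30))*21 = ((-8 + sqrt(10))*(-30))*21 = (240 - 30*sqrt(10))*21 = 5040 - 630*sqrt(10)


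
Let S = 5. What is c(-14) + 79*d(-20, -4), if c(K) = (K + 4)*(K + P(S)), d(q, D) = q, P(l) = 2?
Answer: -1460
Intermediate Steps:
c(K) = (2 + K)*(4 + K) (c(K) = (K + 4)*(K + 2) = (4 + K)*(2 + K) = (2 + K)*(4 + K))
c(-14) + 79*d(-20, -4) = (8 + (-14)² + 6*(-14)) + 79*(-20) = (8 + 196 - 84) - 1580 = 120 - 1580 = -1460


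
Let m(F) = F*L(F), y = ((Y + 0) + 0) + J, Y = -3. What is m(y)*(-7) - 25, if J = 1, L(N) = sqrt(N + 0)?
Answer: -25 + 14*I*sqrt(2) ≈ -25.0 + 19.799*I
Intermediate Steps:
L(N) = sqrt(N)
y = -2 (y = ((-3 + 0) + 0) + 1 = (-3 + 0) + 1 = -3 + 1 = -2)
m(F) = F**(3/2) (m(F) = F*sqrt(F) = F**(3/2))
m(y)*(-7) - 25 = (-2)**(3/2)*(-7) - 25 = -2*I*sqrt(2)*(-7) - 25 = 14*I*sqrt(2) - 25 = -25 + 14*I*sqrt(2)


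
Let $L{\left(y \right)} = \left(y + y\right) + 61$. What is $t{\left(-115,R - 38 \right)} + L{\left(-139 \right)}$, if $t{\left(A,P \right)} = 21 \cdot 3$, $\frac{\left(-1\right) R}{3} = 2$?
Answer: $-154$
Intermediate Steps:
$R = -6$ ($R = \left(-3\right) 2 = -6$)
$L{\left(y \right)} = 61 + 2 y$ ($L{\left(y \right)} = 2 y + 61 = 61 + 2 y$)
$t{\left(A,P \right)} = 63$
$t{\left(-115,R - 38 \right)} + L{\left(-139 \right)} = 63 + \left(61 + 2 \left(-139\right)\right) = 63 + \left(61 - 278\right) = 63 - 217 = -154$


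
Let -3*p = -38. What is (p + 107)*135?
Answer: 16155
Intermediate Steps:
p = 38/3 (p = -⅓*(-38) = 38/3 ≈ 12.667)
(p + 107)*135 = (38/3 + 107)*135 = (359/3)*135 = 16155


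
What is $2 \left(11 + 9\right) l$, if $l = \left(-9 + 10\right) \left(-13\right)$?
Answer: $-520$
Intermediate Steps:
$l = -13$ ($l = 1 \left(-13\right) = -13$)
$2 \left(11 + 9\right) l = 2 \left(11 + 9\right) \left(-13\right) = 2 \cdot 20 \left(-13\right) = 40 \left(-13\right) = -520$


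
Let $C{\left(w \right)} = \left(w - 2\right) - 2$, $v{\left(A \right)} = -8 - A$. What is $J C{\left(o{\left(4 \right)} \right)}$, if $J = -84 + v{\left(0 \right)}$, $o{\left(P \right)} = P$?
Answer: $0$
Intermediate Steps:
$J = -92$ ($J = -84 - 8 = -92$)
$C{\left(w \right)} = -4 + w$ ($C{\left(w \right)} = \left(-2 + w\right) - 2 = -4 + w$)
$J C{\left(o{\left(4 \right)} \right)} = - 92 \left(-4 + 4\right) = \left(-92\right) 0 = 0$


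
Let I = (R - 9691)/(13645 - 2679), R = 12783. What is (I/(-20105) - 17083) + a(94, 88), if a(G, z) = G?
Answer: -1872794563681/110235715 ≈ -16989.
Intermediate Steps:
I = 1546/5483 (I = (12783 - 9691)/(13645 - 2679) = 3092/10966 = 3092*(1/10966) = 1546/5483 ≈ 0.28196)
(I/(-20105) - 17083) + a(94, 88) = ((1546/5483)/(-20105) - 17083) + 94 = ((1546/5483)*(-1/20105) - 17083) + 94 = (-1546/110235715 - 17083) + 94 = -1883156720891/110235715 + 94 = -1872794563681/110235715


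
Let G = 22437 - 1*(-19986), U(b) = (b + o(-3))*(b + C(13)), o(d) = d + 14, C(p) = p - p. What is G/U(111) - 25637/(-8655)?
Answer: 238115773/39068670 ≈ 6.0948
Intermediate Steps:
C(p) = 0
o(d) = 14 + d
U(b) = b*(11 + b) (U(b) = (b + (14 - 3))*(b + 0) = (b + 11)*b = (11 + b)*b = b*(11 + b))
G = 42423 (G = 22437 + 19986 = 42423)
G/U(111) - 25637/(-8655) = 42423/((111*(11 + 111))) - 25637/(-8655) = 42423/((111*122)) - 25637*(-1/8655) = 42423/13542 + 25637/8655 = 42423*(1/13542) + 25637/8655 = 14141/4514 + 25637/8655 = 238115773/39068670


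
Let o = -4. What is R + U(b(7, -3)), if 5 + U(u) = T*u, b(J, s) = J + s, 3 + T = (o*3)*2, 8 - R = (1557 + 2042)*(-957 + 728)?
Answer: 824066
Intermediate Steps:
R = 824179 (R = 8 - (1557 + 2042)*(-957 + 728) = 8 - 3599*(-229) = 8 - 1*(-824171) = 8 + 824171 = 824179)
T = -27 (T = -3 - 4*3*2 = -3 - 12*2 = -3 - 24 = -27)
U(u) = -5 - 27*u
R + U(b(7, -3)) = 824179 + (-5 - 27*(7 - 3)) = 824179 + (-5 - 27*4) = 824179 + (-5 - 108) = 824179 - 113 = 824066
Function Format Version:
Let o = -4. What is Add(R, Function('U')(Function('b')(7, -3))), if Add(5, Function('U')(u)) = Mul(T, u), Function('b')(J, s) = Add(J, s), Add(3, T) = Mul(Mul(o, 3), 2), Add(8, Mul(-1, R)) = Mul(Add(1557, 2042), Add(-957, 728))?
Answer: 824066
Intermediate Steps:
R = 824179 (R = Add(8, Mul(-1, Mul(Add(1557, 2042), Add(-957, 728)))) = Add(8, Mul(-1, Mul(3599, -229))) = Add(8, Mul(-1, -824171)) = Add(8, 824171) = 824179)
T = -27 (T = Add(-3, Mul(Mul(-4, 3), 2)) = Add(-3, Mul(-12, 2)) = Add(-3, -24) = -27)
Function('U')(u) = Add(-5, Mul(-27, u))
Add(R, Function('U')(Function('b')(7, -3))) = Add(824179, Add(-5, Mul(-27, Add(7, -3)))) = Add(824179, Add(-5, Mul(-27, 4))) = Add(824179, Add(-5, -108)) = Add(824179, -113) = 824066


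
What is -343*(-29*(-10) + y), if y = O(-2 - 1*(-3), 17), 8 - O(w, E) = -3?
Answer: -103243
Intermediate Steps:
O(w, E) = 11 (O(w, E) = 8 - 1*(-3) = 8 + 3 = 11)
y = 11
-343*(-29*(-10) + y) = -343*(-29*(-10) + 11) = -343*(290 + 11) = -343*301 = -103243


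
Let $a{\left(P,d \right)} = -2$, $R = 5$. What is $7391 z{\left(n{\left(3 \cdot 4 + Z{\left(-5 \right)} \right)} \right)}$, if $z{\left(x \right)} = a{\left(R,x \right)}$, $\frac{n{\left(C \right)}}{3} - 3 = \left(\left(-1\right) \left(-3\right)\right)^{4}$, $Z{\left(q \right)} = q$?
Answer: $-14782$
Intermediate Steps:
$n{\left(C \right)} = 252$ ($n{\left(C \right)} = 9 + 3 \left(\left(-1\right) \left(-3\right)\right)^{4} = 9 + 3 \cdot 3^{4} = 9 + 3 \cdot 81 = 9 + 243 = 252$)
$z{\left(x \right)} = -2$
$7391 z{\left(n{\left(3 \cdot 4 + Z{\left(-5 \right)} \right)} \right)} = 7391 \left(-2\right) = -14782$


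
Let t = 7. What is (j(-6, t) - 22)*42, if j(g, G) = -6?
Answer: -1176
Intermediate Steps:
(j(-6, t) - 22)*42 = (-6 - 22)*42 = -28*42 = -1176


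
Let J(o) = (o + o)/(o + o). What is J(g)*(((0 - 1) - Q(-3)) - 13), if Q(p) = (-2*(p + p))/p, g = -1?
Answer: -10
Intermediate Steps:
J(o) = 1 (J(o) = (2*o)/((2*o)) = (2*o)*(1/(2*o)) = 1)
Q(p) = -4 (Q(p) = (-4*p)/p = -4)
J(g)*(((0 - 1) - Q(-3)) - 13) = 1*(((0 - 1) - 1*(-4)) - 13) = 1*((-1 + 4) - 13) = 1*(3 - 13) = 1*(-10) = -10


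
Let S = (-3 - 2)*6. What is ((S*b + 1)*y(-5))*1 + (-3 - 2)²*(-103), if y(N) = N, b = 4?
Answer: -1980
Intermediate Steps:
S = -30 (S = -5*6 = -30)
((S*b + 1)*y(-5))*1 + (-3 - 2)²*(-103) = ((-30*4 + 1)*(-5))*1 + (-3 - 2)²*(-103) = ((-120 + 1)*(-5))*1 + (-5)²*(-103) = -119*(-5)*1 + 25*(-103) = 595*1 - 2575 = 595 - 2575 = -1980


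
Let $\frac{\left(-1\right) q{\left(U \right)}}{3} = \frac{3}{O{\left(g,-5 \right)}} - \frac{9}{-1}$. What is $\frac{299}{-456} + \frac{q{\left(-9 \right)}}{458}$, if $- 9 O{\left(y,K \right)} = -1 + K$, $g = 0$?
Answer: $- \frac{77705}{104424} \approx -0.74413$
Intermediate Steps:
$O{\left(y,K \right)} = \frac{1}{9} - \frac{K}{9}$ ($O{\left(y,K \right)} = - \frac{-1 + K}{9} = \frac{1}{9} - \frac{K}{9}$)
$q{\left(U \right)} = - \frac{81}{2}$ ($q{\left(U \right)} = - 3 \left(\frac{3}{\frac{1}{9} - - \frac{5}{9}} - \frac{9}{-1}\right) = - 3 \left(\frac{3}{\frac{1}{9} + \frac{5}{9}} - -9\right) = - 3 \left(\frac{3}{\frac{2}{3}} + 9\right) = - 3 \left(3 \cdot \frac{3}{2} + 9\right) = - 3 \left(\frac{9}{2} + 9\right) = \left(-3\right) \frac{27}{2} = - \frac{81}{2}$)
$\frac{299}{-456} + \frac{q{\left(-9 \right)}}{458} = \frac{299}{-456} - \frac{81}{2 \cdot 458} = 299 \left(- \frac{1}{456}\right) - \frac{81}{916} = - \frac{299}{456} - \frac{81}{916} = - \frac{77705}{104424}$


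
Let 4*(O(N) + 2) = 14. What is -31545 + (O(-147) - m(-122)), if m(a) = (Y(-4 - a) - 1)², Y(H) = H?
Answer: -90465/2 ≈ -45233.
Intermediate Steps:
m(a) = (-5 - a)² (m(a) = ((-4 - a) - 1)² = (-5 - a)²)
O(N) = 3/2 (O(N) = -2 + (¼)*14 = -2 + 7/2 = 3/2)
-31545 + (O(-147) - m(-122)) = -31545 + (3/2 - (5 - 122)²) = -31545 + (3/2 - 1*(-117)²) = -31545 + (3/2 - 1*13689) = -31545 + (3/2 - 13689) = -31545 - 27375/2 = -90465/2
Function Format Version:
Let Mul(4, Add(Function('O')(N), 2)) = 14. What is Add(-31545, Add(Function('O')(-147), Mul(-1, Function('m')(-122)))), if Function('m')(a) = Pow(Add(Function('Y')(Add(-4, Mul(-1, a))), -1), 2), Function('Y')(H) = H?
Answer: Rational(-90465, 2) ≈ -45233.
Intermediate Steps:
Function('m')(a) = Pow(Add(-5, Mul(-1, a)), 2) (Function('m')(a) = Pow(Add(Add(-4, Mul(-1, a)), -1), 2) = Pow(Add(-5, Mul(-1, a)), 2))
Function('O')(N) = Rational(3, 2) (Function('O')(N) = Add(-2, Mul(Rational(1, 4), 14)) = Add(-2, Rational(7, 2)) = Rational(3, 2))
Add(-31545, Add(Function('O')(-147), Mul(-1, Function('m')(-122)))) = Add(-31545, Add(Rational(3, 2), Mul(-1, Pow(Add(5, -122), 2)))) = Add(-31545, Add(Rational(3, 2), Mul(-1, Pow(-117, 2)))) = Add(-31545, Add(Rational(3, 2), Mul(-1, 13689))) = Add(-31545, Add(Rational(3, 2), -13689)) = Add(-31545, Rational(-27375, 2)) = Rational(-90465, 2)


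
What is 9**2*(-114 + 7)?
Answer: -8667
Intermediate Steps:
9**2*(-114 + 7) = 81*(-107) = -8667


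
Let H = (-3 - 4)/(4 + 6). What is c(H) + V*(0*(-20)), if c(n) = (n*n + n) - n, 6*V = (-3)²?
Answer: 49/100 ≈ 0.49000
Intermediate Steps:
V = 3/2 (V = (⅙)*(-3)² = (⅙)*9 = 3/2 ≈ 1.5000)
H = -7/10 ≈ -0.70000
c(n) = n² (c(n) = (n² + n) - n = (n + n²) - n = n²)
c(H) + V*(0*(-20)) = (-7/10)² + 3*(0*(-20))/2 = 49/100 + (3/2)*0 = 49/100 + 0 = 49/100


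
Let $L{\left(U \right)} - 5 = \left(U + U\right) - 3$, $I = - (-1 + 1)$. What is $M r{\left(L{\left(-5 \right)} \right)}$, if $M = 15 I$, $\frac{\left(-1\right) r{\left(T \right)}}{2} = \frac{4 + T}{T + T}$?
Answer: $0$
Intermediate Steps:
$I = 0$ ($I = \left(-1\right) 0 = 0$)
$L{\left(U \right)} = 2 + 2 U$ ($L{\left(U \right)} = 5 + \left(\left(U + U\right) - 3\right) = 5 + \left(2 U - 3\right) = 5 + \left(-3 + 2 U\right) = 2 + 2 U$)
$r{\left(T \right)} = - \frac{4 + T}{T}$ ($r{\left(T \right)} = - 2 \frac{4 + T}{T + T} = - 2 \frac{4 + T}{2 T} = - \frac{4 + T}{T}$)
$M = 0$ ($M = 15 \cdot 0 = 0$)
$M r{\left(L{\left(-5 \right)} \right)} = 0 \frac{-4 - \left(2 + 2 \left(-5\right)\right)}{2 + 2 \left(-5\right)} = 0 \frac{-4 - \left(2 - 10\right)}{2 - 10} = 0 \frac{-4 - -8}{-8} = 0 \left(- \frac{-4 + 8}{8}\right) = 0 \left(\left(- \frac{1}{8}\right) 4\right) = 0 \left(- \frac{1}{2}\right) = 0$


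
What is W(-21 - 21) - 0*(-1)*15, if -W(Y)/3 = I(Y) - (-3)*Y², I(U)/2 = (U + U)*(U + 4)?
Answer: -35028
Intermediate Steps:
I(U) = 4*U*(4 + U) (I(U) = 2*((U + U)*(U + 4)) = 2*((2*U)*(4 + U)) = 2*(2*U*(4 + U)) = 4*U*(4 + U))
W(Y) = -9*Y² - 12*Y*(4 + Y) (W(Y) = -3*(4*Y*(4 + Y) - (-3)*Y²) = -3*(4*Y*(4 + Y) + 3*Y²) = -3*(3*Y² + 4*Y*(4 + Y)) = -9*Y² - 12*Y*(4 + Y))
W(-21 - 21) - 0*(-1)*15 = 3*(-21 - 21)*(-16 - 7*(-21 - 21)) - 0*(-1)*15 = 3*(-42)*(-16 - 7*(-42)) - 0*15 = 3*(-42)*(-16 + 294) - 1*0 = 3*(-42)*278 + 0 = -35028 + 0 = -35028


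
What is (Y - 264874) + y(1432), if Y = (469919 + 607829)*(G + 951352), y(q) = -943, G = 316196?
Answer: 1366097056087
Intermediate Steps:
Y = 1366097321904 (Y = (469919 + 607829)*(316196 + 951352) = 1077748*1267548 = 1366097321904)
(Y - 264874) + y(1432) = (1366097321904 - 264874) - 943 = 1366097057030 - 943 = 1366097056087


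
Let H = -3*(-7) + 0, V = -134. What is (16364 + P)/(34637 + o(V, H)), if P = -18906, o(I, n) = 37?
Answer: -1271/17337 ≈ -0.073311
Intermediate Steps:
H = 21 (H = 21 + 0 = 21)
(16364 + P)/(34637 + o(V, H)) = (16364 - 18906)/(34637 + 37) = -2542/34674 = -2542*1/34674 = -1271/17337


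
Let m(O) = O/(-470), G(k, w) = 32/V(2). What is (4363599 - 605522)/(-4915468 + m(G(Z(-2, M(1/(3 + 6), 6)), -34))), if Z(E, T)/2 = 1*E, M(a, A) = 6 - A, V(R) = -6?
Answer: -2649444285/3465404932 ≈ -0.76454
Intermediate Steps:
Z(E, T) = 2*E (Z(E, T) = 2*(1*E) = 2*E)
G(k, w) = -16/3 (G(k, w) = 32/(-6) = 32*(-1/6) = -16/3)
m(O) = -O/470 (m(O) = O*(-1/470) = -O/470)
(4363599 - 605522)/(-4915468 + m(G(Z(-2, M(1/(3 + 6), 6)), -34))) = (4363599 - 605522)/(-4915468 - 1/470*(-16/3)) = 3758077/(-4915468 + 8/705) = 3758077/(-3465404932/705) = 3758077*(-705/3465404932) = -2649444285/3465404932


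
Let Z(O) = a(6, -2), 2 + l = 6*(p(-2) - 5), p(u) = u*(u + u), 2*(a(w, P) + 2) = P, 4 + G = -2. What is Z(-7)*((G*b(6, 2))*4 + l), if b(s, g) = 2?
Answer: 96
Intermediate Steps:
G = -6 (G = -4 - 2 = -6)
a(w, P) = -2 + P/2
p(u) = 2*u² (p(u) = u*(2*u) = 2*u²)
l = 16 (l = -2 + 6*(2*(-2)² - 5) = -2 + 6*(2*4 - 5) = -2 + 6*(8 - 5) = -2 + 6*3 = -2 + 18 = 16)
Z(O) = -3 (Z(O) = -2 + (½)*(-2) = -2 - 1 = -3)
Z(-7)*((G*b(6, 2))*4 + l) = -3*(-6*2*4 + 16) = -3*(-12*4 + 16) = -3*(-48 + 16) = -3*(-32) = 96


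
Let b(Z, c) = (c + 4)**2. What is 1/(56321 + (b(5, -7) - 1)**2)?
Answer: 1/56385 ≈ 1.7735e-5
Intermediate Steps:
b(Z, c) = (4 + c)**2
1/(56321 + (b(5, -7) - 1)**2) = 1/(56321 + ((4 - 7)**2 - 1)**2) = 1/(56321 + ((-3)**2 - 1)**2) = 1/(56321 + (9 - 1)**2) = 1/(56321 + 8**2) = 1/(56321 + 64) = 1/56385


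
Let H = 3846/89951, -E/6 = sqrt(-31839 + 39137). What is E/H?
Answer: -89951*sqrt(7298)/641 ≈ -11988.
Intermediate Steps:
E = -6*sqrt(7298) (E = -6*sqrt(-31839 + 39137) = -6*sqrt(7298) ≈ -512.57)
H = 3846/89951 (H = 3846*(1/89951) = 3846/89951 ≈ 0.042757)
E/H = (-6*sqrt(7298))/(3846/89951) = -6*sqrt(7298)*(89951/3846) = -89951*sqrt(7298)/641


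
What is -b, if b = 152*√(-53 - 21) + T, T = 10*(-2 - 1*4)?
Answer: 60 - 152*I*√74 ≈ 60.0 - 1307.6*I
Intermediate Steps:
T = -60 (T = 10*(-2 - 4) = 10*(-6) = -60)
b = -60 + 152*I*√74 (b = 152*√(-53 - 21) - 60 = 152*√(-74) - 60 = 152*(I*√74) - 60 = 152*I*√74 - 60 = -60 + 152*I*√74 ≈ -60.0 + 1307.6*I)
-b = -(-60 + 152*I*√74) = 60 - 152*I*√74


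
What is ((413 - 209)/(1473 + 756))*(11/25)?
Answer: 748/18575 ≈ 0.040269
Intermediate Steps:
((413 - 209)/(1473 + 756))*(11/25) = (204/2229)*(11*(1/25)) = (204*(1/2229))*(11/25) = (68/743)*(11/25) = 748/18575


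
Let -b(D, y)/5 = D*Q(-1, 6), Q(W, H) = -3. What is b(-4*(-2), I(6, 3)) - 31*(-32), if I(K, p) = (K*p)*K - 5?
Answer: 1112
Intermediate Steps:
I(K, p) = -5 + p*K**2 (I(K, p) = p*K**2 - 5 = -5 + p*K**2)
b(D, y) = 15*D (b(D, y) = -5*D*(-3) = -(-15)*D = 15*D)
b(-4*(-2), I(6, 3)) - 31*(-32) = 15*(-4*(-2)) - 31*(-32) = 15*8 + 992 = 120 + 992 = 1112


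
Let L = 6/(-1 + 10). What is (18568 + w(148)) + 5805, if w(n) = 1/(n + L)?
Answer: 10870361/446 ≈ 24373.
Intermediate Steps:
L = ⅔ (L = 6/9 = (⅑)*6 = ⅔ ≈ 0.66667)
w(n) = 1/(⅔ + n) (w(n) = 1/(n + ⅔) = 1/(⅔ + n))
(18568 + w(148)) + 5805 = (18568 + 3/(2 + 3*148)) + 5805 = (18568 + 3/(2 + 444)) + 5805 = (18568 + 3/446) + 5805 = 8281331/446 + 5805 = 10870361/446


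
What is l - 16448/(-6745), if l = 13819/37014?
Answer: 702015427/249659430 ≈ 2.8119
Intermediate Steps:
l = 13819/37014 (l = 13819*(1/37014) = 13819/37014 ≈ 0.37335)
l - 16448/(-6745) = 13819/37014 - 16448/(-6745) = 13819/37014 - 16448*(-1)/6745 = 13819/37014 - 1*(-16448/6745) = 13819/37014 + 16448/6745 = 702015427/249659430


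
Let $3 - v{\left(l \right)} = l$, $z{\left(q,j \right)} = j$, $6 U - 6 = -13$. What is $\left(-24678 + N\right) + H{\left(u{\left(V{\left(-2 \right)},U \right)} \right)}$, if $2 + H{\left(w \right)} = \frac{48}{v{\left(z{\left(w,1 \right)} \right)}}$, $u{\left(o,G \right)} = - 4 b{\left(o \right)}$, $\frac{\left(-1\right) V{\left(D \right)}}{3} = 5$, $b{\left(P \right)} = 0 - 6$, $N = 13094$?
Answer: $-11562$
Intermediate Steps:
$U = - \frac{7}{6}$ ($U = 1 + \frac{1}{6} \left(-13\right) = 1 - \frac{13}{6} = - \frac{7}{6} \approx -1.1667$)
$b{\left(P \right)} = -6$ ($b{\left(P \right)} = 0 - 6 = -6$)
$V{\left(D \right)} = -15$ ($V{\left(D \right)} = \left(-3\right) 5 = -15$)
$v{\left(l \right)} = 3 - l$
$u{\left(o,G \right)} = 24$ ($u{\left(o,G \right)} = \left(-4\right) \left(-6\right) = 24$)
$H{\left(w \right)} = 22$ ($H{\left(w \right)} = -2 + \frac{48}{3 - 1} = -2 + \frac{48}{2} = -2 + 48 \cdot \frac{1}{2} = -2 + 24 = 22$)
$\left(-24678 + N\right) + H{\left(u{\left(V{\left(-2 \right)},U \right)} \right)} = \left(-24678 + 13094\right) + 22 = -11584 + 22 = -11562$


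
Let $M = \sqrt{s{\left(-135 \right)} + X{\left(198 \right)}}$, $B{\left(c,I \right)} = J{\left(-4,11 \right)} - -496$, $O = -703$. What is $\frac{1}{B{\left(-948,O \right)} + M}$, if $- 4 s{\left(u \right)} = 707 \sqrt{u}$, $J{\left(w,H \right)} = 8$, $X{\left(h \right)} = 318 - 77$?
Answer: $\frac{1}{504 + \sqrt{241 - \frac{2121 i \sqrt{15}}{4}}} \approx 0.001853 + 0.00010409 i$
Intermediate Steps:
$X{\left(h \right)} = 241$ ($X{\left(h \right)} = 318 - 77 = 241$)
$s{\left(u \right)} = - \frac{707 \sqrt{u}}{4}$
$B{\left(c,I \right)} = 504$ ($B{\left(c,I \right)} = 8 - -496 = 8 + 496 = 504$)
$M = \sqrt{241 - \frac{2121 i \sqrt{15}}{4}}$ ($M = \sqrt{- \frac{707 \sqrt{-135}}{4} + 241} = \sqrt{- \frac{707 \cdot 3 i \sqrt{15}}{4} + 241} = \sqrt{- \frac{2121 i \sqrt{15}}{4} + 241} = \sqrt{241 - \frac{2121 i \sqrt{15}}{4}} \approx 33.976 - 30.222 i$)
$\frac{1}{B{\left(-948,O \right)} + M} = \frac{1}{504 + \frac{\sqrt{964 - 2121 i \sqrt{15}}}{2}}$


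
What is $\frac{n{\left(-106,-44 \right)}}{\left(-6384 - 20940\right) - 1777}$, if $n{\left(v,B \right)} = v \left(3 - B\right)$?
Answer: $\frac{4982}{29101} \approx 0.1712$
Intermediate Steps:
$\frac{n{\left(-106,-44 \right)}}{\left(-6384 - 20940\right) - 1777} = \frac{\left(-106\right) \left(3 - -44\right)}{\left(-6384 - 20940\right) - 1777} = \frac{\left(-106\right) \left(3 + 44\right)}{-27324 - 1777} = \frac{\left(-106\right) 47}{-29101} = \left(-4982\right) \left(- \frac{1}{29101}\right) = \frac{4982}{29101}$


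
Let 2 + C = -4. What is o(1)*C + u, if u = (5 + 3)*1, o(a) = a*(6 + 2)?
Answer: -40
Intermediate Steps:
C = -6 (C = -2 - 4 = -6)
o(a) = 8*a (o(a) = a*8 = 8*a)
u = 8 (u = 8*1 = 8)
o(1)*C + u = (8*1)*(-6) + 8 = 8*(-6) + 8 = -48 + 8 = -40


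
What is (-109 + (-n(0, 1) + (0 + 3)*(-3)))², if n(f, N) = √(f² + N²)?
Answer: 14161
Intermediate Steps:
n(f, N) = √(N² + f²)
(-109 + (-n(0, 1) + (0 + 3)*(-3)))² = (-109 + (-√(1² + 0²) + (0 + 3)*(-3)))² = (-109 + (-√(1 + 0) + 3*(-3)))² = (-109 + (-√1 - 9))² = (-109 + (-1*1 - 9))² = (-109 + (-1 - 9))² = (-109 - 10)² = (-119)² = 14161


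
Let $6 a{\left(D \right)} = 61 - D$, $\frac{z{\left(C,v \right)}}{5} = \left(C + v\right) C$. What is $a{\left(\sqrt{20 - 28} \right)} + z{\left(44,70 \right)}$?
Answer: $\frac{150541}{6} - \frac{i \sqrt{2}}{3} \approx 25090.0 - 0.4714 i$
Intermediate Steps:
$z{\left(C,v \right)} = 5 C \left(C + v\right)$ ($z{\left(C,v \right)} = 5 \left(C + v\right) C = 5 C \left(C + v\right)$)
$a{\left(D \right)} = \frac{61}{6} - \frac{D}{6}$ ($a{\left(D \right)} = \frac{61 - D}{6} = \frac{61}{6} - \frac{D}{6}$)
$a{\left(\sqrt{20 - 28} \right)} + z{\left(44,70 \right)} = \left(\frac{61}{6} - \frac{\sqrt{20 - 28}}{6}\right) + 5 \cdot 44 \left(44 + 70\right) = \left(\frac{61}{6} - \frac{\sqrt{-8}}{6}\right) + 5 \cdot 44 \cdot 114 = \left(\frac{61}{6} - \frac{2 i \sqrt{2}}{6}\right) + 25080 = \left(\frac{61}{6} - \frac{i \sqrt{2}}{3}\right) + 25080 = \frac{150541}{6} - \frac{i \sqrt{2}}{3}$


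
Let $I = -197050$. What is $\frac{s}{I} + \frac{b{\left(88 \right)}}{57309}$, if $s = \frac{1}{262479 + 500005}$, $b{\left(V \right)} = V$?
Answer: $\frac{1888825356613}{1230076054901400} \approx 0.0015355$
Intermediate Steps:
$s = \frac{1}{762484} \approx 1.3115 \cdot 10^{-6}$
$\frac{s}{I} + \frac{b{\left(88 \right)}}{57309} = \frac{1}{762484 \left(-197050\right)} + \frac{88}{57309} = \frac{1}{762484} \left(- \frac{1}{197050}\right) + 88 \cdot \frac{1}{57309} = - \frac{1}{150247472200} + \frac{88}{57309} = \frac{1888825356613}{1230076054901400}$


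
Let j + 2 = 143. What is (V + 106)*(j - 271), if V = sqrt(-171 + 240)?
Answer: -13780 - 130*sqrt(69) ≈ -14860.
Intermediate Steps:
V = sqrt(69) ≈ 8.3066
j = 141 (j = -2 + 143 = 141)
(V + 106)*(j - 271) = (sqrt(69) + 106)*(141 - 271) = (106 + sqrt(69))*(-130) = -13780 - 130*sqrt(69)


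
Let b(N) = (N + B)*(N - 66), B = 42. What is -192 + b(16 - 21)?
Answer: -2819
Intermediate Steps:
b(N) = (-66 + N)*(42 + N) (b(N) = (N + 42)*(N - 66) = (42 + N)*(-66 + N) = (-66 + N)*(42 + N))
-192 + b(16 - 21) = -192 + (-2772 + (16 - 21)**2 - 24*(16 - 21)) = -192 + (-2772 + (-5)**2 - 24*(-5)) = -192 + (-2772 + 25 + 120) = -192 - 2627 = -2819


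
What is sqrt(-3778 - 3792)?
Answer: I*sqrt(7570) ≈ 87.006*I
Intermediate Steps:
sqrt(-3778 - 3792) = sqrt(-7570) = I*sqrt(7570)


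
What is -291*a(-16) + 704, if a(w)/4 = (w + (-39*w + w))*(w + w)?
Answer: 22051520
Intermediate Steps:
a(w) = -296*w² (a(w) = 4*((w + (-39*w + w))*(w + w)) = 4*((w - 38*w)*(2*w)) = 4*((-37*w)*(2*w)) = 4*(-74*w²) = -296*w²)
-291*a(-16) + 704 = -(-86136)*(-16)² + 704 = -(-86136)*256 + 704 = -291*(-75776) + 704 = 22050816 + 704 = 22051520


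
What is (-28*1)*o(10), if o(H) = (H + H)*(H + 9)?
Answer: -10640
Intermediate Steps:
o(H) = 2*H*(9 + H) (o(H) = (2*H)*(9 + H) = 2*H*(9 + H))
(-28*1)*o(10) = (-28*1)*(2*10*(9 + 10)) = -56*10*19 = -28*380 = -10640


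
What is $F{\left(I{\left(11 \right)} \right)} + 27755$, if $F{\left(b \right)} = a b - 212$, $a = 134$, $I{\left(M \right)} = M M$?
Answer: $43757$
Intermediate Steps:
$I{\left(M \right)} = M^{2}$
$F{\left(b \right)} = -212 + 134 b$ ($F{\left(b \right)} = 134 b - 212 = -212 + 134 b$)
$F{\left(I{\left(11 \right)} \right)} + 27755 = \left(-212 + 134 \cdot 11^{2}\right) + 27755 = \left(-212 + 134 \cdot 121\right) + 27755 = \left(-212 + 16214\right) + 27755 = 16002 + 27755 = 43757$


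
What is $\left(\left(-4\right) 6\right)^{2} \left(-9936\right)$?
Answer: $-5723136$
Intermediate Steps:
$\left(\left(-4\right) 6\right)^{2} \left(-9936\right) = \left(-24\right)^{2} \left(-9936\right) = 576 \left(-9936\right) = -5723136$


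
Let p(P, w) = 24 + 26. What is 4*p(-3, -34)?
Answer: 200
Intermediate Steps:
p(P, w) = 50
4*p(-3, -34) = 4*50 = 200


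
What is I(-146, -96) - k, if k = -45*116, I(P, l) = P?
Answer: 5074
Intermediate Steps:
k = -5220
I(-146, -96) - k = -146 - 1*(-5220) = -146 + 5220 = 5074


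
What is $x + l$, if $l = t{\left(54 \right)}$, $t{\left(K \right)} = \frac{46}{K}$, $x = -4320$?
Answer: $- \frac{116617}{27} \approx -4319.1$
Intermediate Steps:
$l = \frac{23}{27}$ ($l = \frac{46}{54} = 46 \cdot \frac{1}{54} = \frac{23}{27} \approx 0.85185$)
$x + l = -4320 + \frac{23}{27} = - \frac{116617}{27}$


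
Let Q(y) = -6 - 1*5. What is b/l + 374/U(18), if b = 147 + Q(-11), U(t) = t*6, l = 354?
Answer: 12257/3186 ≈ 3.8471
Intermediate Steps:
Q(y) = -11 (Q(y) = -6 - 5 = -11)
U(t) = 6*t
b = 136 (b = 147 - 11 = 136)
b/l + 374/U(18) = 136/354 + 374/((6*18)) = 136*(1/354) + 374/108 = 68/177 + 374*(1/108) = 68/177 + 187/54 = 12257/3186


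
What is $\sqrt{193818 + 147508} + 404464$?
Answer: $404464 + \sqrt{341326} \approx 4.0505 \cdot 10^{5}$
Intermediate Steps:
$\sqrt{193818 + 147508} + 404464 = \sqrt{341326} + 404464 = 404464 + \sqrt{341326}$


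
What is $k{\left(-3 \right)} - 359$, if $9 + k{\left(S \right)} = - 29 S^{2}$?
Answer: $-629$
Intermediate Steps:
$k{\left(S \right)} = -9 - 29 S^{2}$
$k{\left(-3 \right)} - 359 = \left(-9 - 29 \left(-3\right)^{2}\right) - 359 = \left(-9 - 261\right) - 359 = -270 - 359 = -629$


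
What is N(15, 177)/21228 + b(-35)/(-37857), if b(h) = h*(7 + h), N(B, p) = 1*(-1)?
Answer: -6947099/267876132 ≈ -0.025934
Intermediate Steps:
N(B, p) = -1
N(15, 177)/21228 + b(-35)/(-37857) = -1/21228 - 35*(7 - 35)/(-37857) = -1*1/21228 - 35*(-28)*(-1/37857) = -1/21228 + 980*(-1/37857) = -1/21228 - 980/37857 = -6947099/267876132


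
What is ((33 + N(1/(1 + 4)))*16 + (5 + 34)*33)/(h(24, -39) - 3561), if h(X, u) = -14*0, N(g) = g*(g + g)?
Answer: -45407/89025 ≈ -0.51005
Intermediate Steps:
N(g) = 2*g² (N(g) = g*(2*g) = 2*g²)
h(X, u) = 0
((33 + N(1/(1 + 4)))*16 + (5 + 34)*33)/(h(24, -39) - 3561) = ((33 + 2*(1/(1 + 4))²)*16 + (5 + 34)*33)/(0 - 3561) = ((33 + 2*(1/5)²)*16 + 39*33)/(-3561) = ((33 + 2*(⅕)²)*16 + 1287)*(-1/3561) = ((33 + 2*(1/25))*16 + 1287)*(-1/3561) = ((33 + 2/25)*16 + 1287)*(-1/3561) = ((827/25)*16 + 1287)*(-1/3561) = (13232/25 + 1287)*(-1/3561) = (45407/25)*(-1/3561) = -45407/89025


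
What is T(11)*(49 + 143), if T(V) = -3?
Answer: -576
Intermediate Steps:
T(11)*(49 + 143) = -3*(49 + 143) = -3*192 = -576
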